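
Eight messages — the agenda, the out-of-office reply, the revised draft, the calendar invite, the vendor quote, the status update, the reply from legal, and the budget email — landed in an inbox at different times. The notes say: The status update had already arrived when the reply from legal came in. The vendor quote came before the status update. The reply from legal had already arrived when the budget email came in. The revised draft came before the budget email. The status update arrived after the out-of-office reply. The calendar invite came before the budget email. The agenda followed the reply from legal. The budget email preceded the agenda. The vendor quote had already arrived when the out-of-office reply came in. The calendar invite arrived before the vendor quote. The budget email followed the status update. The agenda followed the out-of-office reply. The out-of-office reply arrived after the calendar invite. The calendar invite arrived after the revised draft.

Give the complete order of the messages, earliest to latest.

the revised draft, the calendar invite, the vendor quote, the out-of-office reply, the status update, the reply from legal, the budget email, the agenda

The constraints fix every adjacent pair, so only one ordering works:
the revised draft → the calendar invite → the vendor quote → the out-of-office reply → the status update → the reply from legal → the budget email → the agenda.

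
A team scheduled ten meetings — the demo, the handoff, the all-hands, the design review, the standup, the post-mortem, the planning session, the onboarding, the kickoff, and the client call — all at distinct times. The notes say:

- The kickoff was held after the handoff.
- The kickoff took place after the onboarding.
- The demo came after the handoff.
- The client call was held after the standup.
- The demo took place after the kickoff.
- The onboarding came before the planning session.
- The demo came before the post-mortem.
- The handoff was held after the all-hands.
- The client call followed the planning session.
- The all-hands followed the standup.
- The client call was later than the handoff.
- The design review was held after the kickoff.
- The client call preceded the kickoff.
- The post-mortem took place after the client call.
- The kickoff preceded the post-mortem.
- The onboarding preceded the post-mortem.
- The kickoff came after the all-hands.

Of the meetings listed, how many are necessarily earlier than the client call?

5

Directly stated before the client call: the handoff, the planning session, and the standup.
The all-hands reaches the client call via the all-hands → the handoff → the client call.
The onboarding reaches the client call via the onboarding → the planning session → the client call.
That's the all-hands, the handoff, the onboarding, the planning session, and the standup — 5 in all.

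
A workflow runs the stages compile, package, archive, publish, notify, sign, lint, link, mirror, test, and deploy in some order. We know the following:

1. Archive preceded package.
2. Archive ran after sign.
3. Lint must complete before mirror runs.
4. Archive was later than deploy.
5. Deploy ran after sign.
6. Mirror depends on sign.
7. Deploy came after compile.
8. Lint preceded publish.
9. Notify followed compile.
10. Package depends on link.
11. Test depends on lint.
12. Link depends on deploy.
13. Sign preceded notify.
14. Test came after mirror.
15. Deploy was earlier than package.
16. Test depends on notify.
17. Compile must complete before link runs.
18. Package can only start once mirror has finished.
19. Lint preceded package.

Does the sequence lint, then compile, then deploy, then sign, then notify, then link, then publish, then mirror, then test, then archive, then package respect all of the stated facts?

no

The constraints require sign before deploy, but in the proposed sequence deploy appears ahead of sign. That one violation is enough.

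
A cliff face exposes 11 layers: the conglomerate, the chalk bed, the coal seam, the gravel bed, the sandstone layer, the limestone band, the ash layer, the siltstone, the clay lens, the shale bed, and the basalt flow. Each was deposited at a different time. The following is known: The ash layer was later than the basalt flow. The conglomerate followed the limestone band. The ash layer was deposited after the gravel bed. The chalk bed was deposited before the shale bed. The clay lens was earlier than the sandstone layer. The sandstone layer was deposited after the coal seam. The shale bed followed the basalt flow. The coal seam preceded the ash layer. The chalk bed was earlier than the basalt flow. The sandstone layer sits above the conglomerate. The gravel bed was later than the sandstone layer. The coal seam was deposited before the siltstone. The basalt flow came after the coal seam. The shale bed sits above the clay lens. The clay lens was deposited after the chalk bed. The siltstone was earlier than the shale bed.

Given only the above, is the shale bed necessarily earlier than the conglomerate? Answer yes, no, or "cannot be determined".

cannot be determined

No chain of stated constraints runs from the shale bed to the conglomerate, and none runs from the conglomerate to the shale bed either.
So the relative order of the shale bed and the conglomerate is not fixed by the given facts.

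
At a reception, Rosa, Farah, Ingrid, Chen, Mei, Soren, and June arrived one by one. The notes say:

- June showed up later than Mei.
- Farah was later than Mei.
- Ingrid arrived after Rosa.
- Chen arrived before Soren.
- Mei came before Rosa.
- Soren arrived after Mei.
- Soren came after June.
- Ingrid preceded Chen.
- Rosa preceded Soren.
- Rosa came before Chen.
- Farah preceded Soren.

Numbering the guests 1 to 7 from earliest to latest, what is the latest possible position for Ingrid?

5

Ingrid must come before Chen and Soren — 2 guests forced after them.
Everything else can be placed before Ingrid in some valid order, so Ingrid can sit as late as position 7 − 2 = 5.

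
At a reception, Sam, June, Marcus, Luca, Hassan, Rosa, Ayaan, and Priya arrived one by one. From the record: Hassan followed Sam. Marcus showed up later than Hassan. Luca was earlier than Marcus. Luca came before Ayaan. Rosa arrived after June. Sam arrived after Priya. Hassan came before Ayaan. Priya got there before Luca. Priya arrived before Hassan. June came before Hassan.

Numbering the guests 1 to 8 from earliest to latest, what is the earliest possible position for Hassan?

4

June, Priya, and Sam must all come before Hassan — 3 forced predecessors.
Nothing else is forced ahead of Hassan, so their earliest slot is position 3 + 1 = 4.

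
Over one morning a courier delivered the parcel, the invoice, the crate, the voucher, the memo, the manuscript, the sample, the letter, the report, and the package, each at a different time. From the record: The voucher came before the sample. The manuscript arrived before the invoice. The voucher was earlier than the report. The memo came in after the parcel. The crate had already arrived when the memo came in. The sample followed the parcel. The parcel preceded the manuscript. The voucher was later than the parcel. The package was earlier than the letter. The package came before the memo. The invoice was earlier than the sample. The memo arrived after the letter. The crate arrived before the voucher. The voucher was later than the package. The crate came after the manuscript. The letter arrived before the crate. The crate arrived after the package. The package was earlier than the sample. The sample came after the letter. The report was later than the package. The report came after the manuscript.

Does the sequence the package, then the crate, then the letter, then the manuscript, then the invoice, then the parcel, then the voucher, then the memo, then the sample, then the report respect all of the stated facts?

no

The constraints require the letter before the crate, but in the proposed sequence the crate appears ahead of the letter. That one violation is enough.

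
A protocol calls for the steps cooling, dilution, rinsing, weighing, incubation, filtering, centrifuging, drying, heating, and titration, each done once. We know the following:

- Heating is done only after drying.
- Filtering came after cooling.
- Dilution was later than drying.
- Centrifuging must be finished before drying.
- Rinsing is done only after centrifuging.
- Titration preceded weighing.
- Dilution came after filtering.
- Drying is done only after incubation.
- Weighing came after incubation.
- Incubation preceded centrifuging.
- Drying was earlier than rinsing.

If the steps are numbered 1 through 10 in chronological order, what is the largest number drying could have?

Drying must come before dilution, heating, and rinsing — 3 steps forced after it.
Everything else can be placed before drying in some valid order, so drying can sit as late as position 10 − 3 = 7.

7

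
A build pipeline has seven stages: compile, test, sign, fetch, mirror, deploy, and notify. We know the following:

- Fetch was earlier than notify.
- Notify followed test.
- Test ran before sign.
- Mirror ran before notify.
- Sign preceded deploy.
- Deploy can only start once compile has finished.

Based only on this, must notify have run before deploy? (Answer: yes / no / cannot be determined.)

No chain of stated constraints runs from notify to deploy, and none runs from deploy to notify either.
So the relative order of notify and deploy is not fixed by the given facts.

cannot be determined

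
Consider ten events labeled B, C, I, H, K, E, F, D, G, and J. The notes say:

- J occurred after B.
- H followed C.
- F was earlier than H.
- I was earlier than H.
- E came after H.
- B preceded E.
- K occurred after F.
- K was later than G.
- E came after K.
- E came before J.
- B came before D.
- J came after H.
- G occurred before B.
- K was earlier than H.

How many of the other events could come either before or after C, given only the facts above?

Forced after C: E, H, and J.
That leaves B, D, F, G, I, and K with no forced order relative to C — 6.

6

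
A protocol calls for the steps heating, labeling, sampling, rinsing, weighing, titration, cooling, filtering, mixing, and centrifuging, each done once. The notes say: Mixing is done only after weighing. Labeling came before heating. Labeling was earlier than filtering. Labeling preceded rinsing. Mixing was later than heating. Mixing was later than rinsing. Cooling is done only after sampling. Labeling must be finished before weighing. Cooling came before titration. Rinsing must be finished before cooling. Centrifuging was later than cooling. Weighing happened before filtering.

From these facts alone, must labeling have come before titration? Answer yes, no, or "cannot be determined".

Chain the constraints: labeling → rinsing → cooling → titration. Each link is directly stated, so labeling comes before titration.

yes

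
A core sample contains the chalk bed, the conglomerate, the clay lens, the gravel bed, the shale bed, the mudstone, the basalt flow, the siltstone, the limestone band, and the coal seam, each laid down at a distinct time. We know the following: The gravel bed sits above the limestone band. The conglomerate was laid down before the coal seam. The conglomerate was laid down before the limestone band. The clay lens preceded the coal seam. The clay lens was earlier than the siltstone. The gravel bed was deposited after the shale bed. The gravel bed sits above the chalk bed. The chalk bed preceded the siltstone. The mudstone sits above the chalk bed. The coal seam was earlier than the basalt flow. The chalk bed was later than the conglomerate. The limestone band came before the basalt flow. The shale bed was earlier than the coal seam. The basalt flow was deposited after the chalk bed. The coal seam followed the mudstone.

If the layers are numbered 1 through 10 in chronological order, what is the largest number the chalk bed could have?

5

The chalk bed must come before the basalt flow, the coal seam, the gravel bed, the mudstone, and the siltstone — 5 layers forced after it.
Everything else can be placed before the chalk bed in some valid order, so the chalk bed can sit as late as position 10 − 5 = 5.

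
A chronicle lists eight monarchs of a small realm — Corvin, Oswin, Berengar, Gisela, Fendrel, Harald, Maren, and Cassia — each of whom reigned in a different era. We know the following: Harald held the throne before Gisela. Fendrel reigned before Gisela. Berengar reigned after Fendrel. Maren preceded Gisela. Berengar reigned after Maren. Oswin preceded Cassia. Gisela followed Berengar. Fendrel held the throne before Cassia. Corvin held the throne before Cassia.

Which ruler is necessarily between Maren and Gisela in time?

Berengar

Tracing the constraints gives Maren → Berengar → Gisela, so Berengar sits after Maren and before Gisela.
No other ruler is forced both after Maren and before Gisela.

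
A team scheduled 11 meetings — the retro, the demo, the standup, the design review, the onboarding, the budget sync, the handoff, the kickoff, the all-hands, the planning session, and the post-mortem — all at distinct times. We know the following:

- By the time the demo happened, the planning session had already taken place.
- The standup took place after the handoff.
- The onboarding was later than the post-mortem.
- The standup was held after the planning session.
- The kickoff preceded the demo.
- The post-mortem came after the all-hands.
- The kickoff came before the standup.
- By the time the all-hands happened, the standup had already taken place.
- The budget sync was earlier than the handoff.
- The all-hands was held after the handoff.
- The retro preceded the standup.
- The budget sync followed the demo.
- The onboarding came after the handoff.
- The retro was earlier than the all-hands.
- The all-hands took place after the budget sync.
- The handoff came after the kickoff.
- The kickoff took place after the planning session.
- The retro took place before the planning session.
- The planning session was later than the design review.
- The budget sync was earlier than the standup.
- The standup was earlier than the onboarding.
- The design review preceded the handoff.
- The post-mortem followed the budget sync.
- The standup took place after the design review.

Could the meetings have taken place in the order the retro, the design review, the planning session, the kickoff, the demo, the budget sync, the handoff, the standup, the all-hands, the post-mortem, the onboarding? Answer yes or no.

Check each stated constraint against the proposed order — e.g. the retro is ahead of the standup; the retro is ahead of the all-hands. Every pair is in the required order; nothing is violated.

yes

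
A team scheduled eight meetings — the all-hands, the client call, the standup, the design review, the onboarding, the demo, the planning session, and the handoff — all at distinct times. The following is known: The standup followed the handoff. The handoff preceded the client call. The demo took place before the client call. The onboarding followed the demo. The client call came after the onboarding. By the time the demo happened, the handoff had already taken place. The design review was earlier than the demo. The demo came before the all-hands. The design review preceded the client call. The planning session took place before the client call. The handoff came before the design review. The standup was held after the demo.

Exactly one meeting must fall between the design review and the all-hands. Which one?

Tracing the constraints gives the design review → the demo → the all-hands, so the demo sits after the design review and before the all-hands.
No other meeting is forced both after the design review and before the all-hands.

the demo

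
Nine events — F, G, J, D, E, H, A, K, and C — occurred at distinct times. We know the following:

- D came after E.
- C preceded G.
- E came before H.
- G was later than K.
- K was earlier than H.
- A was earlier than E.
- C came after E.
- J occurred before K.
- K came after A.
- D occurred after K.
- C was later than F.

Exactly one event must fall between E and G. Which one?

C

Tracing the constraints gives E → C → G, so C sits after E and before G.
No other event is forced both after E and before G.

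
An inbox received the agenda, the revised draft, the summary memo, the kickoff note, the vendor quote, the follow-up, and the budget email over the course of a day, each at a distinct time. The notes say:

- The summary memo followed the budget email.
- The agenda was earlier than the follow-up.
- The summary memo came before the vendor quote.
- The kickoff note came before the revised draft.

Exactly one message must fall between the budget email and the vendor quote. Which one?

Tracing the constraints gives the budget email → the summary memo → the vendor quote, so the summary memo sits after the budget email and before the vendor quote.
No other message is forced both after the budget email and before the vendor quote.

the summary memo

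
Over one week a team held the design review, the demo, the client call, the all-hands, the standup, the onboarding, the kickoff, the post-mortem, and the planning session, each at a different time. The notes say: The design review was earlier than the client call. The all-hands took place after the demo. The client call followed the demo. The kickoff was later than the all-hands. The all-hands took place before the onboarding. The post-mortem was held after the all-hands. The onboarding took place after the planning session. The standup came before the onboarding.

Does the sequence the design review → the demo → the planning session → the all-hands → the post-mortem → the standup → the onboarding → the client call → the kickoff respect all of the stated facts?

yes

Check each stated constraint against the proposed order — e.g. the demo is ahead of the client call; the design review is ahead of the client call. Every pair is in the required order; nothing is violated.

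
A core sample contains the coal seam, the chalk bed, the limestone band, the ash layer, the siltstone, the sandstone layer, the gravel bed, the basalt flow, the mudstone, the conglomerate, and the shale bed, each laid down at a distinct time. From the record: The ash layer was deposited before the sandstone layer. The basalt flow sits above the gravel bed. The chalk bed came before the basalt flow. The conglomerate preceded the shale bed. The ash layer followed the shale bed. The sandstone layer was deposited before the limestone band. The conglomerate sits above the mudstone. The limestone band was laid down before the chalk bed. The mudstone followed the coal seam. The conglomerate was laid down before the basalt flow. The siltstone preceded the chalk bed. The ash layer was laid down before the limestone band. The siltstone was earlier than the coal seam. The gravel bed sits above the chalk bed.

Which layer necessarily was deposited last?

the basalt flow

Every other layer has a chain of constraints placing it before the basalt flow, so the basalt flow is last.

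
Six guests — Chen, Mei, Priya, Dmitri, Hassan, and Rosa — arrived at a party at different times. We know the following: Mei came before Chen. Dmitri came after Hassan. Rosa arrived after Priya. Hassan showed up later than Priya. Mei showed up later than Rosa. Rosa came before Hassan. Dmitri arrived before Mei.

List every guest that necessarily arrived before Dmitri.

Hassan, Priya, Rosa

Directly stated before Dmitri: Hassan.
Priya reaches Dmitri via Priya → Hassan → Dmitri.
Rosa reaches Dmitri via Rosa → Hassan → Dmitri.
No chain forces Chen (or any of the others) ahead of Dmitri.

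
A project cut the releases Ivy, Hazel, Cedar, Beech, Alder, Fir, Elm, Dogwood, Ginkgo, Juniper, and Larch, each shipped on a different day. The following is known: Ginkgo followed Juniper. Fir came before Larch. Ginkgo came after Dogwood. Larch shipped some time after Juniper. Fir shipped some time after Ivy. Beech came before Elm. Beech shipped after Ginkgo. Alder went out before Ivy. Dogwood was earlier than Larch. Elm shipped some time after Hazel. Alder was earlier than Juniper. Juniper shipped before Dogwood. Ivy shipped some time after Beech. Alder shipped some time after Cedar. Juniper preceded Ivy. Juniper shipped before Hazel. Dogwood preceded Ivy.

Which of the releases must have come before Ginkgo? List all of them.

Alder, Cedar, Dogwood, Juniper

Directly stated before Ginkgo: Dogwood and Juniper.
Alder reaches Ginkgo via Alder → Juniper → Ginkgo.
Cedar reaches Ginkgo via Cedar → Alder → Juniper → Ginkgo.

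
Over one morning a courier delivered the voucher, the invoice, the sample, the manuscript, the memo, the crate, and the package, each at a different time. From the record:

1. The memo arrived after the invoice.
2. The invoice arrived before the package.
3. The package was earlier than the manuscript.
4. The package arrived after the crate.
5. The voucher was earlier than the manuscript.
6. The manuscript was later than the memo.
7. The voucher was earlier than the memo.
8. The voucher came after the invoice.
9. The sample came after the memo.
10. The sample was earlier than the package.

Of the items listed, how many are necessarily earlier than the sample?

3

Directly stated before the sample: the memo.
The invoice reaches the sample via the invoice → the memo → the sample.
The voucher reaches the sample via the voucher → the memo → the sample.
No chain forces the manuscript (or any of the others) ahead of the sample.
That's the invoice, the memo, and the voucher — 3 in all.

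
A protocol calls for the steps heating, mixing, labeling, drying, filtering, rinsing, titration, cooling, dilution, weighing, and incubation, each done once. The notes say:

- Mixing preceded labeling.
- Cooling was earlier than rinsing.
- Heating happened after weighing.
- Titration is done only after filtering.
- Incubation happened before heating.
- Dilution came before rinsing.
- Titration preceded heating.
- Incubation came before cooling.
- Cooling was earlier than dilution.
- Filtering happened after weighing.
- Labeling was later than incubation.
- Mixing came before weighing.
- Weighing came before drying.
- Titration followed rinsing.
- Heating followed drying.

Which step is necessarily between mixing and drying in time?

weighing

Tracing the constraints gives mixing → weighing → drying, so weighing sits after mixing and before drying.
No other step is forced both after mixing and before drying.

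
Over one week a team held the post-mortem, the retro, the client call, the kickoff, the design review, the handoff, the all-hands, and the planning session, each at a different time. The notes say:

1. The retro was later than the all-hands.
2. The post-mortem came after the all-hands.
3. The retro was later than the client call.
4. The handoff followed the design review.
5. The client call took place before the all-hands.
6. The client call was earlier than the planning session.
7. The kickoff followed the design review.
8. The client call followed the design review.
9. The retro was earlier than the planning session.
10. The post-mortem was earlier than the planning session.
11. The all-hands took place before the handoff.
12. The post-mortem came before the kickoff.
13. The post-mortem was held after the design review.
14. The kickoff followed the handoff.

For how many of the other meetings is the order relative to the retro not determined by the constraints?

Forced before the retro: the all-hands, the client call, and the design review; forced after the retro: the planning session.
That leaves the handoff, the kickoff, and the post-mortem with no forced order relative to the retro — 3.

3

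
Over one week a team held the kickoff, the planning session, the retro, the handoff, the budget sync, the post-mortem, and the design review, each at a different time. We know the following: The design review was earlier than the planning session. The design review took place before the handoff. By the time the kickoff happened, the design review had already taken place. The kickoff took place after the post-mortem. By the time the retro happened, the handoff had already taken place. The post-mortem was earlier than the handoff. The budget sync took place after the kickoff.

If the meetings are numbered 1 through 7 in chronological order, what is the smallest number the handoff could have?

The design review and the post-mortem must both come before the handoff — 2 forced predecessors.
Nothing else is forced ahead of the handoff, so its earliest slot is position 2 + 1 = 3.

3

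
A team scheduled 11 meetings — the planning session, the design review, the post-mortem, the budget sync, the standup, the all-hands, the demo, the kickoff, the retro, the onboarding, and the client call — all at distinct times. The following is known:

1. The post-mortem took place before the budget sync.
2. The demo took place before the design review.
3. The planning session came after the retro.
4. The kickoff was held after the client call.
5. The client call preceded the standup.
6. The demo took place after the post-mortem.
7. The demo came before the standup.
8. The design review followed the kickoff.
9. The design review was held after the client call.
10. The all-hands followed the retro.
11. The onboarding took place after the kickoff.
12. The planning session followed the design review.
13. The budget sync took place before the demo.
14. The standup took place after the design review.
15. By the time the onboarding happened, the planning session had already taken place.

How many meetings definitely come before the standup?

Directly stated before the standup: the client call, the demo, and the design review.
The budget sync reaches the standup via the budget sync → the demo → the standup.
The kickoff reaches the standup via the kickoff → the design review → the standup.
The post-mortem reaches the standup via the post-mortem → the demo → the standup.
That's the budget sync, the client call, the demo, the design review, the kickoff, and the post-mortem — 6 in all.

6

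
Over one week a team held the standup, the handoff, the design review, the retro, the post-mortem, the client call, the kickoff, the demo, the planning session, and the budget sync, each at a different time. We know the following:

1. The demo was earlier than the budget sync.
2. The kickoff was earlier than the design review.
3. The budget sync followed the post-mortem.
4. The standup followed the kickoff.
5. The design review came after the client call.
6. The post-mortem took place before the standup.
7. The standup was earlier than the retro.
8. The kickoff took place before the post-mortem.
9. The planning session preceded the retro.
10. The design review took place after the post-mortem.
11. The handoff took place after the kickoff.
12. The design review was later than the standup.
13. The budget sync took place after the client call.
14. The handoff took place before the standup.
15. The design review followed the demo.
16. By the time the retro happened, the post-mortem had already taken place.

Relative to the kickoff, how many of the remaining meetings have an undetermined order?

Forced after the kickoff: the budget sync, the design review, the handoff, the post-mortem, the retro, and the standup.
That leaves the client call, the demo, and the planning session with no forced order relative to the kickoff — 3.

3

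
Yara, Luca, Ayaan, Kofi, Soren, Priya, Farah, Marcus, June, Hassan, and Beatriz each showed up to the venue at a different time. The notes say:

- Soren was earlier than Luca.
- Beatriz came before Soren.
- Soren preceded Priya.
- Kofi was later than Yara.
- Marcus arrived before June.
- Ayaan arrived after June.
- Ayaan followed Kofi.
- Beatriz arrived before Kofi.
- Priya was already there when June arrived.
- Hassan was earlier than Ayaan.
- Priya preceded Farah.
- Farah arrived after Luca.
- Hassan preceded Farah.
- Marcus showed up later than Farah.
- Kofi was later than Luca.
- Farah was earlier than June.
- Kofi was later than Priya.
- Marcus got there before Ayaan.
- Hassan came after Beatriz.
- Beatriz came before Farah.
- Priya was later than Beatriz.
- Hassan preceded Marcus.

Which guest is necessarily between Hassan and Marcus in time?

Farah

Tracing the constraints gives Hassan → Farah → Marcus, so Farah sits after Hassan and before Marcus.
No other guest is forced both after Hassan and before Marcus.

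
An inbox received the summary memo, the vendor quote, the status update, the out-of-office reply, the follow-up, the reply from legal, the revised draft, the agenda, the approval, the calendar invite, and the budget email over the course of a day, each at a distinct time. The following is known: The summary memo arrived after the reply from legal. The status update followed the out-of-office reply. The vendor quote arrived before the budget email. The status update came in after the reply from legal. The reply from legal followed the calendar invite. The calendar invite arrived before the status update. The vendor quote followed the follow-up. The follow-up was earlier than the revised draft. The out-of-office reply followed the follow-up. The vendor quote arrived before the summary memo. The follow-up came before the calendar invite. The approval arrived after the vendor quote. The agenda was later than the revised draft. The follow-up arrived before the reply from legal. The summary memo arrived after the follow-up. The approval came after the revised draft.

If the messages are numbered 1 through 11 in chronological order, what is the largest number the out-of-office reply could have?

The out-of-office reply must come before the status update — 1 message forced after it.
Everything else can be placed before the out-of-office reply in some valid order, so the out-of-office reply can sit as late as position 11 − 1 = 10.

10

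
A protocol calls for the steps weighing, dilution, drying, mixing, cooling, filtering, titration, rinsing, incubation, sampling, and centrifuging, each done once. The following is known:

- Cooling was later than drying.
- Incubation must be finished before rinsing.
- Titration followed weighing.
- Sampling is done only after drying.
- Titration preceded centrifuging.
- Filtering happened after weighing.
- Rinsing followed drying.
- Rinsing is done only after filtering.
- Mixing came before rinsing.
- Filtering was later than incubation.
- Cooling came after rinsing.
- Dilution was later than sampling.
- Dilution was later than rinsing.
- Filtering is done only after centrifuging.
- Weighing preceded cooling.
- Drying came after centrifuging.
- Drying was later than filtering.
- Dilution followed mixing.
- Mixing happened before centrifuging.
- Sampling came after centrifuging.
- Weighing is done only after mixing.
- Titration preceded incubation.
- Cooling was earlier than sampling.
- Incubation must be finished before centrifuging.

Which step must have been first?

mixing

Mixing has a chain of constraints placing it before every other step, so mixing must be first.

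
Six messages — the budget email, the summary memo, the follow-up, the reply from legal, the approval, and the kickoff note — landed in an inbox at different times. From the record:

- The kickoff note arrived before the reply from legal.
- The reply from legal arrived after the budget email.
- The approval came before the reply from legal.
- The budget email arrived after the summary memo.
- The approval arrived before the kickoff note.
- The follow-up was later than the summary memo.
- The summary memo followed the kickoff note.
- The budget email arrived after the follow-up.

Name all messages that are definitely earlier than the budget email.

Directly stated before the budget email: the follow-up and the summary memo.
The approval reaches the budget email via the approval → the kickoff note → the summary memo → the budget email.
The kickoff note reaches the budget email via the kickoff note → the summary memo → the budget email.

the approval, the follow-up, the kickoff note, the summary memo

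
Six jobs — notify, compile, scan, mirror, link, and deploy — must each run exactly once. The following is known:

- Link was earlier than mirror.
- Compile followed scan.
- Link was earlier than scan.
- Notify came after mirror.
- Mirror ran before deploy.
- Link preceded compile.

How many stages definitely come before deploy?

Directly stated before deploy: mirror.
Link reaches deploy via link → mirror → deploy.
No chain forces scan (or any of the others) ahead of deploy.
That's link and mirror — 2 in all.

2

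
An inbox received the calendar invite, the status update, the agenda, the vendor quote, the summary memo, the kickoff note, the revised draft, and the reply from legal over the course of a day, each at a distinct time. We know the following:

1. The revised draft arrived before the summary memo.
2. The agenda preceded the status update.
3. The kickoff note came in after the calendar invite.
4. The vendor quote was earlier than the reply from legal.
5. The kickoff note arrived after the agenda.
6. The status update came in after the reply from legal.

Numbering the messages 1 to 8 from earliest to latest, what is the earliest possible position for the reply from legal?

The vendor quote must come before the reply from legal — 1 forced predecessor.
Nothing else is forced ahead of the reply from legal, so its earliest slot is position 1 + 1 = 2.

2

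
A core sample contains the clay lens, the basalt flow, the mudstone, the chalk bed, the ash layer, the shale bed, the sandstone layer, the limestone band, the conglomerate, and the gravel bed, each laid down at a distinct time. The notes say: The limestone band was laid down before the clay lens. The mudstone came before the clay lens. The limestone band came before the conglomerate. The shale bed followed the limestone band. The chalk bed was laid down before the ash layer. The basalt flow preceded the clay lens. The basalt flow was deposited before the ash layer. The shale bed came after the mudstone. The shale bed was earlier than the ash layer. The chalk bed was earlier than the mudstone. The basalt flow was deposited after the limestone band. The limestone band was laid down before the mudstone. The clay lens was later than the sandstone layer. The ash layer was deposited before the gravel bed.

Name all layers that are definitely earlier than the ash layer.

the basalt flow, the chalk bed, the limestone band, the mudstone, the shale bed

Directly stated before the ash layer: the basalt flow, the chalk bed, and the shale bed.
The limestone band reaches the ash layer via the limestone band → the basalt flow → the ash layer.
The mudstone reaches the ash layer via the mudstone → the shale bed → the ash layer.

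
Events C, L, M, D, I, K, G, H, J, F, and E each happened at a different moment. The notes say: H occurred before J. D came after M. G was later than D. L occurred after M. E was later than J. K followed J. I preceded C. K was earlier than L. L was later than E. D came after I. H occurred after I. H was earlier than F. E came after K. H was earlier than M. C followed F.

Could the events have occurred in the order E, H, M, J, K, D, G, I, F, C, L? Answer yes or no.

The constraints require J before E, but in the proposed sequence E appears ahead of J. That one violation is enough.

no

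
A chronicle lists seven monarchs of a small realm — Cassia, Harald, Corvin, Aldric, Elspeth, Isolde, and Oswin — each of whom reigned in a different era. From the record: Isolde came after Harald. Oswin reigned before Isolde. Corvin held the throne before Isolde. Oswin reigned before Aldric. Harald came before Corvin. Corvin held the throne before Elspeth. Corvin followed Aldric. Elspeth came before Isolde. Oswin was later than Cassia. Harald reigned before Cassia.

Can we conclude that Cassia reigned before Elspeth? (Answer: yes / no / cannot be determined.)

Chain the constraints: Cassia → Oswin → Aldric → Corvin → Elspeth. Each link is directly stated, so Cassia comes before Elspeth.

yes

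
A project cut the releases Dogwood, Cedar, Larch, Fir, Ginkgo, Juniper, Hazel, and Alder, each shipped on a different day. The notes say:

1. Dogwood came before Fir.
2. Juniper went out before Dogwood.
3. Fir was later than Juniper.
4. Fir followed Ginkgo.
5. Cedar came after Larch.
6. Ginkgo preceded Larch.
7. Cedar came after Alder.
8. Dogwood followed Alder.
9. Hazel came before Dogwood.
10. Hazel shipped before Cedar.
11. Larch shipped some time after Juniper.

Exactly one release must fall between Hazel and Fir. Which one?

Tracing the constraints gives Hazel → Dogwood → Fir, so Dogwood sits after Hazel and before Fir.
No other release is forced both after Hazel and before Fir.

Dogwood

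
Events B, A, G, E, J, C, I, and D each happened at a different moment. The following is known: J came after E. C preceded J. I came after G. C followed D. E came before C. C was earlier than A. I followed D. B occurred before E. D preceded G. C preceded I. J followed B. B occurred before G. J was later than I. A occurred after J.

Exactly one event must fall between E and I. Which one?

C

Tracing the constraints gives E → C → I, so C sits after E and before I.
No other event is forced both after E and before I.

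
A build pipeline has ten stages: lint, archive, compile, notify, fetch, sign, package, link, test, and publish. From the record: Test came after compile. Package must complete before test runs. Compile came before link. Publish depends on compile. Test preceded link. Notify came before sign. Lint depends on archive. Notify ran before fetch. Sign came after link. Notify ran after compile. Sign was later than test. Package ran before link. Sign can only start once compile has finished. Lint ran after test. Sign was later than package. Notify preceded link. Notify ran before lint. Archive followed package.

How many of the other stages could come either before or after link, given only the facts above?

Forced before link: compile, notify, package, and test; forced after link: sign.
That leaves archive, fetch, lint, and publish with no forced order relative to link — 4.

4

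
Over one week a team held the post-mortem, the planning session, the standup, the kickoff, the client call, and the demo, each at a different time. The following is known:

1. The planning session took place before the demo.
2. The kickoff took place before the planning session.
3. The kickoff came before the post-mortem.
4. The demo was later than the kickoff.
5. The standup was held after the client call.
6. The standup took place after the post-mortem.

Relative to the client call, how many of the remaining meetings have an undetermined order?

4

Forced after the client call: the standup.
That leaves the demo, the kickoff, the planning session, and the post-mortem with no forced order relative to the client call — 4.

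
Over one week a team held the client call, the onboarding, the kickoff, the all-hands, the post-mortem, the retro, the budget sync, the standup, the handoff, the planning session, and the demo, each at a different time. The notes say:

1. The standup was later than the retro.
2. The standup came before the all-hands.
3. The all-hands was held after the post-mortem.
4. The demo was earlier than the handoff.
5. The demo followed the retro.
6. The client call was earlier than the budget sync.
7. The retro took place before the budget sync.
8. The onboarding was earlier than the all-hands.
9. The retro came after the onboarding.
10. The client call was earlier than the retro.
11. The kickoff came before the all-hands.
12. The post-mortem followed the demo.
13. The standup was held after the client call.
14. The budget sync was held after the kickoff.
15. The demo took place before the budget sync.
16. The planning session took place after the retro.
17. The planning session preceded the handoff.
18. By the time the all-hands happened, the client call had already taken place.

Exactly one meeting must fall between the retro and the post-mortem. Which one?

the demo

Tracing the constraints gives the retro → the demo → the post-mortem, so the demo sits after the retro and before the post-mortem.
No other meeting is forced both after the retro and before the post-mortem.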